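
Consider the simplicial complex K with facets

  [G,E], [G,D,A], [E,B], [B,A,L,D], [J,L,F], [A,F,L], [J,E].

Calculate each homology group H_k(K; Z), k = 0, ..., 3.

H_0 = Z,  H_1 = Z^2,  H_2 = 0,  H_3 = 0.

Order the vertices as A < B < D < E < F < G < J < L. Listing each simplex with vertices in this order, K has dimension 3 with simplices:

  0-simplices (8): A, B, D, E, F, G, J, L
  1-simplices (15): AB, AD, AF, AG, AL, BD, BE, BL, DG, DL, EG, EJ, FJ, FL, JL
  2-simplices (7): ABD, ABL, ADG, ADL, AFL, BDL, FJL
  3-simplices (1): ABDL

giving chain groups C_0 ≅ Z^8, C_1 ≅ Z^15, C_2 ≅ Z^7, C_3 ≅ Z^1.

∂_1: C_1 → C_0 maps an edge to its endpoints' difference, ∂[p,q] = q − p. For instance
  ∂BD = D − B.
This gives a 8×15 integer matrix of rank 7; reducing to Smith normal form yields diagonal entries (1,1,1,1,1,1,1).

The boundary map ∂_2: C_2 → C_1 maps a triangle to the signed sum of its edges. For instance
  ∂ADG = DG − AG + AD,
  ∂BDL = DL − BL + BD.
As a 15×7 matrix over Z this has rank 6, with invariant factors (1,1,1,1,1,1).

∂_3: C_3 → C_2 sends each 3-simplex σ to the alternating sum Σ_i (−1)^i (σ with its i-th vertex removed). For instance
  ∂ABDL = BDL − ADL + ABL − ABD.
This gives a 7×1 integer matrix of rank 1; reducing to Smith normal form yields diagonal entries (1).

Computing H_k = (kernel of ∂_k) / (image of ∂_{k+1}):

  H_0: rank C_0 − rank ∂_1 = 8 − 7 = 1, and the invariant factors of ∂_1 are all 1, so H_0 ≅ Z.
  H_1: rank ker ∂_1 − rank ∂_2 = (15 − 7) − 6 = 2, and the invariant factors of ∂_2 are all 1, so H_1 ≅ Z^2.
  H_2: rank ker ∂_2 − rank ∂_3 = (7 − 6) − 1 = 0, and the invariant factors of ∂_3 are all 1, so H_2 ≅ 0.
  H_3: rank ker ∂_3 − rank ∂_4 = (1 − 1) − 0 = 0, and there is no ∂_4, so H_3 ≅ 0.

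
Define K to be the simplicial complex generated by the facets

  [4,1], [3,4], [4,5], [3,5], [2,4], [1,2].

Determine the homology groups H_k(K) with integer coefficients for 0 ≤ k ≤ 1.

Order the vertices as 1 < 2 < 3 < 4 < 5. Listing each simplex with vertices in this order, K has dimension 1 with simplices:

  0-simplices (5): [1], [2], [3], [4], [5]
  1-simplices (6): [1,2], [1,4], [2,4], [3,4], [3,5], [4,5]

giving chain groups C_0 ≅ Z^5, C_1 ≅ Z^6.

The boundary map ∂_1: C_1 → C_0 maps an edge to its endpoints' difference, ∂[p,q] = q − p. For instance
  ∂[4,5] = [5] − [4].
This gives a 5×6 integer matrix of rank 4; reducing to Smith normal form yields diagonal entries (1,1,1,1).

Now H_k = ker ∂_k / im ∂_{k+1}, so:

  H_0: rank C_0 − rank ∂_1 = 5 − 4 = 1, and the invariant factors of ∂_1 are all 1, so H_0 ≅ Z.
  H_1: rank ker ∂_1 − rank ∂_2 = (6 − 4) − 0 = 2, and there is no ∂_2, so H_1 ≅ Z^2.

H_0 = Z,  H_1 = Z^2.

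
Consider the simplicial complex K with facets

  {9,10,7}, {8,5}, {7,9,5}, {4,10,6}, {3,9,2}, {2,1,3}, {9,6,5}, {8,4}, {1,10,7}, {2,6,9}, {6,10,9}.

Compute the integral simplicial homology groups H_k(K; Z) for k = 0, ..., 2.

Order the vertices as 1 < 2 < 3 < 4 < 5 < 6 < 7 < 8 < 9 < 10. Listing each simplex with vertices in this order, K has dimension 2 with simplices:

  0-simplices (10): [1], [2], [3], [4], [5], [6], [7], [8], [9], [10]
  1-simplices (20): [1,2], [1,3], [1,7], [1,10], [2,3], [2,6], [2,9], [3,9], [4,6], [4,8], [4,10], [5,6], [5,7], [5,8], [5,9], [6,9], [6,10], [7,9], [7,10], [9,10]
  2-simplices (9): [1,2,3], [1,7,10], [2,3,9], [2,6,9], [4,6,10], [5,6,9], [5,7,9], [6,9,10], [7,9,10]

giving chain groups C_0 ≅ Z^10, C_1 ≅ Z^20, C_2 ≅ Z^9.

∂_1: C_1 → C_0 maps an edge to its endpoints' difference, ∂[p,q] = q − p.
This gives a 10×20 integer matrix of rank 9; reducing to Smith normal form yields diagonal entries (1,1,1,1,1,1,1,1,1).

∂_2: C_2 → C_1 acts by ∂[p,q,r] = [q,r] − [p,r] + [p,q]. For instance
  ∂[5,6,9] = [6,9] − [5,9] + [5,6],
  ∂[2,3,9] = [3,9] − [2,9] + [2,3].
The resulting 20×9 matrix has rank 9, and its Smith normal form has invariant factors (1,1,1,1,1,1,1,1,1).

Computing H_k = (kernel of ∂_k) / (image of ∂_{k+1}):

  H_0: rank C_0 − rank ∂_1 = 10 − 9 = 1, and the invariant factors of ∂_1 are all 1, so H_0 = Z.
  H_1: rank ker ∂_1 − rank ∂_2 = (20 − 9) − 9 = 2, and the invariant factors of ∂_2 are all 1, so H_1 = Z^2.
  H_2: rank ker ∂_2 − rank ∂_3 = (9 − 9) − 0 = 0, and there is no ∂_3, so H_2 = 0.

H_0 ≅ Z,  H_1 ≅ Z^2,  H_2 = 0.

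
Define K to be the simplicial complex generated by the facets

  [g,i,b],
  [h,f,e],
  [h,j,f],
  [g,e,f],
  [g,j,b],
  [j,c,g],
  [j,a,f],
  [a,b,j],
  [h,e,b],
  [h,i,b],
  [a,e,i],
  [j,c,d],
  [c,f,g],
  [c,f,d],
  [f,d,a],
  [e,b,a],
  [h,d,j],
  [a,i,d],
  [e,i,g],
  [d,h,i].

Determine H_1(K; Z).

Order the vertices as a < b < c < d < e < f < g < h < i < j. Listing each simplex with vertices in this order, K has dimension 2 with simplices:

  0-simplices (10): a, b, c, d, e, f, g, h, i, j
  1-simplices (30): ab, ad, ae, af, ai, aj, be, bg, bh, bi, bj, cd, cf, cg, cj, df, dh, di, dj, ef, eg, eh, ei, fg, fh, fj, gi, gj, hi, hj
  2-simplices (20): abe, abj, adf, adi, aei, afj, beh, bgi, bgj, bhi, cdf, cdj, cfg, cgj, dhi, dhj, efg, efh, egi, fhj

so the chain groups are C_0 ≅ Z^10, C_1 ≅ Z^30, C_2 ≅ Z^20.

∂_1: C_1 → C_0 is given by ∂[p,q] = [q] − [p]. For instance
  ∂eg = g − e.
The resulting 10×30 matrix has rank 9, and its Smith normal form has invariant factors (1,1,1,1,1,1,1,1,1).

The boundary map ∂_2: C_2 → C_1 maps a triangle to the signed sum of its edges. For instance
  ∂afj = fj − aj + af,
  ∂adf = df − af + ad.
The resulting 30×20 matrix has rank 20, and its Smith normal form has invariant factors (1,1,1,1,1,1,1,1,1,1,1,1,1,1,1,1,1,1,1,2).

From H_k ≅ ker(∂_k) / im(∂_{k+1}) we obtain:

  H_1: rank ker ∂_1 − rank ∂_2 = (30 − 9) − 20 = 1, and ∂_2 has invariant factor 2 > 1, so H_1 = Z ⊕ Z/2.

(K is a triangulation of the Klein bottle.)

H_1 ≅ Z ⊕ Z/2.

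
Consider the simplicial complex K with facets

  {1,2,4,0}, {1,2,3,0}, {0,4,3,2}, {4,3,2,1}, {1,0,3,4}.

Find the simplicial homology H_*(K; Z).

We work with the vertex ordering 0 < 1 < 2 < 3 < 4. The simplices of K, each written with vertices in increasing order, are:

  0-simplices (5): [0], [1], [2], [3], [4]
  1-simplices (10): [0,1], [0,2], [0,3], [0,4], [1,2], [1,3], [1,4], [2,3], [2,4], [3,4]
  2-simplices (10): [0,1,2], [0,1,3], [0,1,4], [0,2,3], [0,2,4], [0,3,4], [1,2,3], [1,2,4], [1,3,4], [2,3,4]
  3-simplices (5): [0,1,2,3], [0,1,2,4], [0,1,3,4], [0,2,3,4], [1,2,3,4]

giving chain groups C_0 ≅ Z^5, C_1 ≅ Z^10, C_2 ≅ Z^10, C_3 ≅ Z^5.

Boundary ∂_1: C_1 → C_0 sends each edge [p,q] (with p < q) to q − p. For instance
  ∂[1,4] = [4] − [1].
The 5×10 boundary matrix has rank 4 and Smith normal form diag(1,1,1,1).

Boundary ∂_2: C_2 → C_1 acts by ∂[p,q,r] = [q,r] − [p,r] + [p,q]. For instance
  ∂[0,1,4] = [1,4] − [0,4] + [0,1],
  ∂[1,2,4] = [2,4] − [1,4] + [1,2].
The resulting 10×10 matrix has rank 6, and its Smith normal form has invariant factors (1,1,1,1,1,1).

The boundary map ∂_3: C_3 → C_2 sends each 3-simplex σ to the alternating sum Σ_i (−1)^i (σ with its i-th vertex removed). For instance
  ∂[0,1,2,4] = [1,2,4] − [0,2,4] + [0,1,4] − [0,1,2],
  ∂[1,2,3,4] = [2,3,4] − [1,3,4] + [1,2,4] − [1,2,3].
As a 10×5 matrix over Z this has rank 4, with invariant factors (1,1,1,1).

Reading off H_k = ker ∂_k / im ∂_{k+1}:

  H_0: rank C_0 − rank ∂_1 = 5 − 4 = 1, and the invariant factors of ∂_1 are all 1, so H_0 = Z.
  H_1: rank ker ∂_1 − rank ∂_2 = (10 − 4) − 6 = 0, and the invariant factors of ∂_2 are all 1, so H_1 = 0.
  H_2: rank ker ∂_2 − rank ∂_3 = (10 − 6) − 4 = 0, and the invariant factors of ∂_3 are all 1, so H_2 = 0.
  H_3: rank ker ∂_3 − rank ∂_4 = (5 − 4) − 0 = 1, and there is no ∂_4, so H_3 = Z.

As a check, the Euler characteristic is 5 − 10 + 10 − 5 = 0, which agrees with 1 − 0 + 0 − 1 = 0.

H_0 ≅ Z,  H_1 = 0,  H_2 = 0,  H_3 ≅ Z.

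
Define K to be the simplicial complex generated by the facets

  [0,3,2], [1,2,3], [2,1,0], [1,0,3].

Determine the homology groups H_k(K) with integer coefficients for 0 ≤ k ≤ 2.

Order the vertices as 0 < 1 < 2 < 3. Listing each simplex with vertices in this order, K has dimension 2 with simplices:

  0-simplices (4): [0], [1], [2], [3]
  1-simplices (6): [0,1], [0,2], [0,3], [1,2], [1,3], [2,3]
  2-simplices (4): [0,1,2], [0,1,3], [0,2,3], [1,2,3]

giving chain groups C_0 ≅ Z^4, C_1 ≅ Z^6, C_2 ≅ Z^4.

The boundary map ∂_1: C_1 → C_0 sends each edge [p,q] (with p < q) to q − p.
This gives a 4×6 integer matrix of rank 3; reducing to Smith normal form yields diagonal entries (1,1,1).

Boundary ∂_2: C_2 → C_1 sends each 2-simplex [p,q,r] to [q,r] − [p,r] + [p,q]. For instance
  ∂[0,1,3] = [1,3] − [0,3] + [0,1],
  ∂[1,2,3] = [2,3] − [1,3] + [1,2].
The resulting 6×4 matrix has rank 3, and its Smith normal form has invariant factors (1,1,1).

Reading off H_k = ker ∂_k / im ∂_{k+1}:

  H_0: rank C_0 − rank ∂_1 = 4 − 3 = 1, and the invariant factors of ∂_1 are all 1, so H_0 ≅ Z.
  H_1: rank ker ∂_1 − rank ∂_2 = (6 − 3) − 3 = 0, and the invariant factors of ∂_2 are all 1, so H_1 ≅ 0.
  H_2: rank ker ∂_2 − rank ∂_3 = (4 − 3) − 0 = 1, and there is no ∂_3, so H_2 ≅ Z.

(K is a triangulation of the 2-sphere S^2.)

H_0 ≅ Z,  H_1 = 0,  H_2 ≅ Z.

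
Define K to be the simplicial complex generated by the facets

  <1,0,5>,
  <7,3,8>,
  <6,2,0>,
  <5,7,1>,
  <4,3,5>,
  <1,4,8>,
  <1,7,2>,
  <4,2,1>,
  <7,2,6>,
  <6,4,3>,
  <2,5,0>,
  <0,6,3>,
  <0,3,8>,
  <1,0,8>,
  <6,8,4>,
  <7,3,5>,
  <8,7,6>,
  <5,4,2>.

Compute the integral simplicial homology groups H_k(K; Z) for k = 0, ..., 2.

H_0 = Z,  H_1 = Z × Z/2,  H_2 = 0.

We work with the vertex ordering 0 < 1 < 2 < 3 < 4 < 5 < 6 < 7 < 8. The simplices of K, each written with vertices in increasing order, are:

  0-simplices (9): [0], [1], [2], [3], [4], [5], [6], [7], [8]
  1-simplices (27): (27 of them)
  2-simplices (18): [0,1,5], [0,1,8], [0,2,5], [0,2,6], [0,3,6], [0,3,8], [1,2,4], [1,2,7], [1,4,8], [1,5,7], [2,4,5], [2,6,7], [3,4,5], [3,4,6], [3,5,7], [3,7,8], [4,6,8], [6,7,8]

Hence C_0 ≅ Z^9, C_1 ≅ Z^27, C_2 ≅ Z^18.

∂_1: C_1 → C_0 maps an edge to its endpoints' difference, ∂[p,q] = q − p. For instance
  ∂[0,8] = [8] − [0].
The 9×27 boundary matrix has rank 8 and Smith normal form diag(1,1,1,1,1,1,1,1).

∂_2: C_2 → C_1 maps a triangle to the signed sum of its edges. For instance
  ∂[0,3,6] = [3,6] − [0,6] + [0,3],
  ∂[0,2,5] = [2,5] − [0,5] + [0,2].
This gives a 27×18 integer matrix of rank 18; reducing to Smith normal form yields diagonal entries (1,1,1,1,1,1,1,1,1,1,1,1,1,1,1,1,1,2).

Now H_k = ker ∂_k / im ∂_{k+1}, so:

  H_0: rank C_0 − rank ∂_1 = 9 − 8 = 1, and the invariant factors of ∂_1 are all 1, so H_0 = Z.
  H_1: rank ker ∂_1 − rank ∂_2 = (27 − 8) − 18 = 1, and ∂_2 has invariant factor 2 > 1, so H_1 = Z × Z/2.
  H_2: rank ker ∂_2 − rank ∂_3 = (18 − 18) − 0 = 0, and there is no ∂_3, so H_2 = 0.

As a check, the Euler characteristic is 9 − 27 + 18 = 0, which agrees with 1 − 1 + 0 = 0.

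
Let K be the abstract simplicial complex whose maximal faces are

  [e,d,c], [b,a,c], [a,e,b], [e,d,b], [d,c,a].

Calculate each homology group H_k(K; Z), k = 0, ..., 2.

H_0 = Z,  H_1 = Z,  H_2 = 0.

We work with the vertex ordering a < b < c < d < e. The simplices of K, each written with vertices in increasing order, are:

  0-simplices (5): a, b, c, d, e
  1-simplices (10): ab, ac, ad, ae, bc, bd, be, cd, ce, de
  2-simplices (5): abc, abe, acd, bde, cde

Hence C_0 ≅ Z^5, C_1 ≅ Z^10, C_2 ≅ Z^5.

Boundary ∂_1: C_1 → C_0 sends each edge [p,q] (with p < q) to q − p.
The 5×10 boundary matrix has rank 4 and Smith normal form diag(1,1,1,1).

Boundary ∂_2: C_2 → C_1 acts by ∂[p,q,r] = [q,r] − [p,r] + [p,q]. For instance
  ∂bde = de − be + bd,
  ∂abe = be − ae + ab.
The resulting 10×5 matrix has rank 5, and its Smith normal form has invariant factors (1,1,1,1,1).

From H_k ≅ ker(∂_k) / im(∂_{k+1}) we obtain:

  H_0: rank C_0 − rank ∂_1 = 5 − 4 = 1, and the invariant factors of ∂_1 are all 1, so H_0 ≅ Z.
  H_1: rank ker ∂_1 − rank ∂_2 = (10 − 4) − 5 = 1, and the invariant factors of ∂_2 are all 1, so H_1 ≅ Z.
  H_2: rank ker ∂_2 − rank ∂_3 = (5 − 5) − 0 = 0, and there is no ∂_3, so H_2 ≅ 0.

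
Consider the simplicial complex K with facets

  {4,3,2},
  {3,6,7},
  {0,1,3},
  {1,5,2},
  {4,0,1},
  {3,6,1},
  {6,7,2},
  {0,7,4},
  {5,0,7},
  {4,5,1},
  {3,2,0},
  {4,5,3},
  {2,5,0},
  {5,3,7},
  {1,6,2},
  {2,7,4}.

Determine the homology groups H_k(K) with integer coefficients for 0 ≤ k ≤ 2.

H_0 ≅ Z,  H_1 ≅ Z^2,  H_2 ≅ Z.

Fix the vertex order 0 < 1 < 2 < 3 < 4 < 5 < 6 < 7 and write every simplex with vertices in increasing order. Then dim K = 2 and the simplices of K are:

  0-simplices (8): [0], [1], [2], [3], [4], [5], [6], [7]
  1-simplices (24): (24 of them)
  2-simplices (16): [0,1,3], [0,1,4], [0,2,3], [0,2,5], [0,4,7], [0,5,7], [1,2,5], [1,2,6], [1,3,6], [1,4,5], [2,3,4], [2,4,7], [2,6,7], [3,4,5], [3,5,7], [3,6,7]

giving chain groups C_0 ≅ Z^8, C_1 ≅ Z^24, C_2 ≅ Z^16.

Boundary ∂_1: C_1 → C_0 maps an edge to its endpoints' difference, ∂[p,q] = q − p. For instance
  ∂[0,1] = [1] − [0].
The resulting 8×24 matrix has rank 7, and its Smith normal form has invariant factors (1,1,1,1,1,1,1).

The boundary map ∂_2: C_2 → C_1 maps a triangle to the signed sum of its edges. For instance
  ∂[0,2,3] = [2,3] − [0,3] + [0,2],
  ∂[0,1,4] = [1,4] − [0,4] + [0,1].
This gives a 24×16 integer matrix of rank 15; reducing to Smith normal form yields diagonal entries (1,1,1,1,1,1,1,1,1,1,1,1,1,1,1).

Reading off H_k = ker ∂_k / im ∂_{k+1}:

  H_0: rank C_0 − rank ∂_1 = 8 − 7 = 1, and the invariant factors of ∂_1 are all 1, so H_0 ≅ Z.
  H_1: rank ker ∂_1 − rank ∂_2 = (24 − 7) − 15 = 2, and the invariant factors of ∂_2 are all 1, so H_1 ≅ Z^2.
  H_2: rank ker ∂_2 − rank ∂_3 = (16 − 15) − 0 = 1, and there is no ∂_3, so H_2 ≅ Z.

(K is a triangulation of the torus T^2.)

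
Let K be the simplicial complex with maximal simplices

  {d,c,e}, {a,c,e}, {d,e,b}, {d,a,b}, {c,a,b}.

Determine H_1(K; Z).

H_1 = Z.

Fix the vertex order a < b < c < d < e and write every simplex with vertices in increasing order. Then dim K = 2 and the simplices of K are:

  0-simplices (5): a, b, c, d, e
  1-simplices (10): ab, ac, ad, ae, bc, bd, be, cd, ce, de
  2-simplices (5): abc, abd, ace, bde, cde

Hence C_0 ≅ Z^5, C_1 ≅ Z^10, C_2 ≅ Z^5.

The boundary map ∂_1: C_1 → C_0 is given by ∂[p,q] = [q] − [p]. For instance
  ∂bc = c − b.
This gives a 5×10 integer matrix of rank 4; reducing to Smith normal form yields diagonal entries (1,1,1,1).

∂_2: C_2 → C_1 sends each 2-simplex [p,q,r] to [q,r] − [p,r] + [p,q]. For instance
  ∂abc = bc − ac + ab,
  ∂abd = bd − ad + ab.
As a 10×5 matrix over Z this has rank 5, with invariant factors (1,1,1,1,1).

From H_k ≅ ker(∂_k) / im(∂_{k+1}) we obtain:

  H_1: rank ker ∂_1 − rank ∂_2 = (10 − 4) − 5 = 1, and the invariant factors of ∂_2 are all 1, so H_1 ≅ Z.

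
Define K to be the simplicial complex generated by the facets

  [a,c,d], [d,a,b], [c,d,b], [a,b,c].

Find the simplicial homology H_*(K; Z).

Order the vertices as a < b < c < d. Listing each simplex with vertices in this order, K has dimension 2 with simplices:

  0-simplices (4): a, b, c, d
  1-simplices (6): ab, ac, ad, bc, bd, cd
  2-simplices (4): abc, abd, acd, bcd

giving chain groups C_0 ≅ Z^4, C_1 ≅ Z^6, C_2 ≅ Z^4.

∂_1: C_1 → C_0 sends each edge [p,q] (with p < q) to q − p. For instance
  ∂bd = d − b.
The resulting 4×6 matrix has rank 3, and its Smith normal form has invariant factors (1,1,1).

∂_2: C_2 → C_1 acts by ∂[p,q,r] = [q,r] − [p,r] + [p,q]. For instance
  ∂abc = bc − ac + ab,
  ∂bcd = cd − bd + bc.
As a 6×4 matrix over Z this has rank 3, with invariant factors (1,1,1).

From H_k ≅ ker(∂_k) / im(∂_{k+1}) we obtain:

  H_0: rank C_0 − rank ∂_1 = 4 − 3 = 1, and the invariant factors of ∂_1 are all 1, so H_0 = Z.
  H_1: rank ker ∂_1 − rank ∂_2 = (6 − 3) − 3 = 0, and the invariant factors of ∂_2 are all 1, so H_1 = 0.
  H_2: rank ker ∂_2 − rank ∂_3 = (4 − 3) − 0 = 1, and there is no ∂_3, so H_2 = Z.

H_0 = Z,  H_1 = 0,  H_2 = Z.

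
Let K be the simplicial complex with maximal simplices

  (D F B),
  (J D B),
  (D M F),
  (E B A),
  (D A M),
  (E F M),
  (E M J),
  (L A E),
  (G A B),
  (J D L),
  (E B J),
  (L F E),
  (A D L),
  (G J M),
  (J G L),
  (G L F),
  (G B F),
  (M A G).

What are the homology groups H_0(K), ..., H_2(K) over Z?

H_0 ≅ Z,  H_1 ≅ Z^2,  H_2 ≅ Z.

Take the total order A < B < D < E < F < G < J < L < M on the vertex set. Then K (dimension 2) consists of the simplices:

  0-simplices (9): A, B, D, E, F, G, J, L, M
  1-simplices (27): AB, AD, AE, AG, AL, AM, BD, BE, BF, BG, BJ, DF, DJ, DL, DM, EF, EJ, EL, EM, FG, FL, FM, GJ, GL, GM, JL, JM
  2-simplices (18): ABE, ABG, ADL, ADM, AEL, AGM, BDF, BDJ, BEJ, BFG, DFM, DJL, EFL, EFM, EJM, FGL, GJL, GJM

so the chain groups are C_0 ≅ Z^9, C_1 ≅ Z^27, C_2 ≅ Z^18.

Boundary ∂_1: C_1 → C_0 maps an edge to its endpoints' difference, ∂[p,q] = q − p. For instance
  ∂AE = E − A.
The resulting 9×27 matrix has rank 8, and its Smith normal form has invariant factors (1,1,1,1,1,1,1,1).

Boundary ∂_2: C_2 → C_1 maps a triangle to the signed sum of its edges. For instance
  ∂ABG = BG − AG + AB,
  ∂EFM = FM − EM + EF.
This gives a 27×18 integer matrix of rank 17; reducing to Smith normal form yields diagonal entries (1,1,1,1,1,1,1,1,1,1,1,1,1,1,1,1,1).

Now H_k = ker ∂_k / im ∂_{k+1}, so:

  H_0: rank C_0 − rank ∂_1 = 9 − 8 = 1, and the invariant factors of ∂_1 are all 1, so H_0 ≅ Z.
  H_1: rank ker ∂_1 − rank ∂_2 = (27 − 8) − 17 = 2, and the invariant factors of ∂_2 are all 1, so H_1 ≅ Z^2.
  H_2: rank ker ∂_2 − rank ∂_3 = (18 − 17) − 0 = 1, and there is no ∂_3, so H_2 ≅ Z.

(K is a triangulation of the torus T^2.)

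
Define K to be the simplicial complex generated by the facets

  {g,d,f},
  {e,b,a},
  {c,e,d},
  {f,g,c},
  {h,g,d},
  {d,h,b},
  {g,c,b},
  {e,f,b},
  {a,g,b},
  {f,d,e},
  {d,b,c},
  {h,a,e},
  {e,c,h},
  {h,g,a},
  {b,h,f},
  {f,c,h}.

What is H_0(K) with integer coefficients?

H_0 ≅ Z.

Order the vertices as a < b < c < d < e < f < g < h. Listing each simplex with vertices in this order, K has dimension 2 with simplices:

  0-simplices (8): a, b, c, d, e, f, g, h
  1-simplices (24): ab, ae, ag, ah, bc, bd, be, bf, bg, bh, cd, ce, cf, cg, ch, de, df, dg, dh, ef, eh, fg, fh, gh
  2-simplices (16): abe, abg, aeh, agh, bcd, bcg, bdh, bef, bfh, cde, ceh, cfg, cfh, def, dfg, dgh

so the chain groups are C_0 ≅ Z^8, C_1 ≅ Z^24, C_2 ≅ Z^16.

∂_1: C_1 → C_0 maps an edge to its endpoints' difference, ∂[p,q] = q − p.
As a 8×24 matrix over Z this has rank 7, with invariant factors (1,1,1,1,1,1,1).

∂_2: C_2 → C_1 maps a triangle to the signed sum of its edges. For instance
  ∂cde = de − ce + cd,
  ∂aeh = eh − ah + ae.
The resulting 24×16 matrix has rank 15, and its Smith normal form has invariant factors (1,1,1,1,1,1,1,1,1,1,1,1,1,1,1).

Reading off H_k = ker ∂_k / im ∂_{k+1}:

  H_0: rank C_0 − rank ∂_1 = 8 − 7 = 1, and the invariant factors of ∂_1 are all 1, so H_0 = Z.

(K is a triangulation of the torus T^2.)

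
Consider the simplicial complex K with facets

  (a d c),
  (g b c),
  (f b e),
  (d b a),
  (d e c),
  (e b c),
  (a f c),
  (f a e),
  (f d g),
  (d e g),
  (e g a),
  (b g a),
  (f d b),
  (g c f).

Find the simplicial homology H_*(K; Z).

Fix the vertex order a < b < c < d < e < f < g and write every simplex with vertices in increasing order. Then dim K = 2 and the simplices of K are:

  0-simplices (7): a, b, c, d, e, f, g
  1-simplices (21): ab, ac, ad, ae, af, ag, bc, bd, be, bf, bg, cd, ce, cf, cg, de, df, dg, ef, eg, fg
  2-simplices (14): abd, abg, acd, acf, aef, aeg, bce, bcg, bdf, bef, cde, cfg, deg, dfg

so the chain groups are C_0 ≅ Z^7, C_1 ≅ Z^21, C_2 ≅ Z^14.

∂_1: C_1 → C_0 maps an edge to its endpoints' difference, ∂[p,q] = q − p.
The 7×21 boundary matrix has rank 6 and Smith normal form diag(1,1,1,1,1,1).

The boundary map ∂_2: C_2 → C_1 sends each 2-simplex [p,q,r] to [q,r] − [p,r] + [p,q]. For instance
  ∂cfg = fg − cg + cf,
  ∂bdf = df − bf + bd.
The 21×14 boundary matrix has rank 13 and Smith normal form diag(1,1,1,1,1,1,1,1,1,1,1,1,1).

Computing H_k = (kernel of ∂_k) / (image of ∂_{k+1}):

  H_0: rank C_0 − rank ∂_1 = 7 − 6 = 1, and the invariant factors of ∂_1 are all 1, so H_0 ≅ Z.
  H_1: rank ker ∂_1 − rank ∂_2 = (21 − 6) − 13 = 2, and the invariant factors of ∂_2 are all 1, so H_1 ≅ Z^2.
  H_2: rank ker ∂_2 − rank ∂_3 = (14 − 13) − 0 = 1, and there is no ∂_3, so H_2 ≅ Z.

H_0 ≅ Z,  H_1 ≅ Z^2,  H_2 ≅ Z.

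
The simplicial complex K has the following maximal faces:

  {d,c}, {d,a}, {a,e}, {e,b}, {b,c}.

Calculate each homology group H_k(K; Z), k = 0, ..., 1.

Take the total order a < b < c < d < e on the vertex set. Then K (dimension 1) consists of the simplices:

  0-simplices (5): a, b, c, d, e
  1-simplices (5): ad, ae, bc, be, cd

Hence C_0 ≅ Z^5, C_1 ≅ Z^5.

The boundary map ∂_1: C_1 → C_0 is given by ∂[p,q] = [q] − [p].
The 5×5 boundary matrix has rank 4 and Smith normal form diag(1,1,1,1).

Now H_k = ker ∂_k / im ∂_{k+1}, so:

  H_0: rank C_0 − rank ∂_1 = 5 − 4 = 1, and the invariant factors of ∂_1 are all 1, so H_0 ≅ Z.
  H_1: rank ker ∂_1 − rank ∂_2 = (5 − 4) − 0 = 1, and there is no ∂_2, so H_1 ≅ Z.

(K is a triangulation of the circle S^1.)

H_0 = Z,  H_1 = Z.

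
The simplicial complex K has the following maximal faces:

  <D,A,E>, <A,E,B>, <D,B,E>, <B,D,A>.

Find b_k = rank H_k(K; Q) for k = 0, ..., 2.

b_0 = 1, b_1 = 0, b_2 = 1.

Order the vertices as A < B < D < E. Listing each simplex with vertices in this order, K has dimension 2 with simplices:

  0-simplices (4): A, B, D, E
  1-simplices (6): AB, AD, AE, BD, BE, DE
  2-simplices (4): ABD, ABE, ADE, BDE

Hence C_0 ≅ Z^4, C_1 ≅ Z^6, C_2 ≅ Z^4.

Boundary ∂_1: C_1 → C_0 sends each edge [p,q] (with p < q) to q − p.
The resulting 4×6 matrix has rank 3, and its Smith normal form has invariant factors (1,1,1).

∂_2: C_2 → C_1 maps a triangle to the signed sum of its edges. For instance
  ∂ABE = BE − AE + AB,
  ∂ABD = BD − AD + AB.
As a 6×4 matrix over Z this has rank 3, with invariant factors (1,1,1).

Now H_k = ker ∂_k / im ∂_{k+1}, so:

  H_0: rank C_0 − rank ∂_1 = 4 − 3 = 1, and the invariant factors of ∂_1 are all 1, so H_0 ≅ Z.
  H_1: rank ker ∂_1 − rank ∂_2 = (6 − 3) − 3 = 0, and the invariant factors of ∂_2 are all 1, so H_1 ≅ 0.
  H_2: rank ker ∂_2 − rank ∂_3 = (4 − 3) − 0 = 1, and there is no ∂_3, so H_2 ≅ Z.

As a check, the Euler characteristic is 4 − 6 + 4 = 2, which agrees with 1 − 0 + 1 = 2.
(K is a triangulation of the 2-sphere S^2.)

Hence the Betti numbers are b_0 = 1, b_1 = 0, b_2 = 1.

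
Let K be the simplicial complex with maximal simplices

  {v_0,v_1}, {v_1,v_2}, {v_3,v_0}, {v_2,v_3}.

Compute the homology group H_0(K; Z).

H_0 = Z.

Order the vertices as v_0 < v_1 < v_2 < v_3. Listing each simplex with vertices in this order, K has dimension 1 with simplices:

  0-simplices (4): [v_0], [v_1], [v_2], [v_3]
  1-simplices (4): [v_0,v_1], [v_0,v_3], [v_1,v_2], [v_2,v_3]

so the chain groups are C_0 ≅ Z^4, C_1 ≅ Z^4.

Boundary ∂_1: C_1 → C_0 sends each edge [p,q] (with p < q) to q − p. For instance
  ∂[v_0,v_1] = [v_1] − [v_0].
This gives a 4×4 integer matrix of rank 3; reducing to Smith normal form yields diagonal entries (1,1,1).

From H_k ≅ ker(∂_k) / im(∂_{k+1}) we obtain:

  H_0: rank C_0 − rank ∂_1 = 4 − 3 = 1, and the invariant factors of ∂_1 are all 1, so H_0 = Z.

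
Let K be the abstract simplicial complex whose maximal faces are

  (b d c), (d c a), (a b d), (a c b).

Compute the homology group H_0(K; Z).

H_0 ≅ Z.

Order the vertices as a < b < c < d. Listing each simplex with vertices in this order, K has dimension 2 with simplices:

  0-simplices (4): a, b, c, d
  1-simplices (6): ab, ac, ad, bc, bd, cd
  2-simplices (4): abc, abd, acd, bcd

Hence C_0 ≅ Z^4, C_1 ≅ Z^6, C_2 ≅ Z^4.

∂_1: C_1 → C_0 maps an edge to its endpoints' difference, ∂[p,q] = q − p. For instance
  ∂bc = c − b.
As a 4×6 matrix over Z this has rank 3, with invariant factors (1,1,1).

The boundary map ∂_2: C_2 → C_1 maps a triangle to the signed sum of its edges. For instance
  ∂abc = bc − ac + ab,
  ∂bcd = cd − bd + bc.
The resulting 6×4 matrix has rank 3, and its Smith normal form has invariant factors (1,1,1).

Reading off H_k = ker ∂_k / im ∂_{k+1}:

  H_0: rank C_0 − rank ∂_1 = 4 − 3 = 1, and the invariant factors of ∂_1 are all 1, so H_0 ≅ Z.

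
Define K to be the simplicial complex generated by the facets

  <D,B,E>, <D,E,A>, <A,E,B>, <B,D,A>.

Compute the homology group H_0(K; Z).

Take the total order A < B < D < E on the vertex set. Then K (dimension 2) consists of the simplices:

  0-simplices (4): A, B, D, E
  1-simplices (6): AB, AD, AE, BD, BE, DE
  2-simplices (4): ABD, ABE, ADE, BDE

Hence C_0 ≅ Z^4, C_1 ≅ Z^6, C_2 ≅ Z^4.

Boundary ∂_1: C_1 → C_0 sends each edge [p,q] (with p < q) to q − p. For instance
  ∂AB = B − A.
The 4×6 boundary matrix has rank 3 and Smith normal form diag(1,1,1).

Boundary ∂_2: C_2 → C_1 sends each 2-simplex [p,q,r] to [q,r] − [p,r] + [p,q]. For instance
  ∂ABE = BE − AE + AB,
  ∂ADE = DE − AE + AD.
The resulting 6×4 matrix has rank 3, and its Smith normal form has invariant factors (1,1,1).

Now H_k = ker ∂_k / im ∂_{k+1}, so:

  H_0: rank C_0 − rank ∂_1 = 4 − 3 = 1, and the invariant factors of ∂_1 are all 1, so H_0 = Z.

H_0 = Z.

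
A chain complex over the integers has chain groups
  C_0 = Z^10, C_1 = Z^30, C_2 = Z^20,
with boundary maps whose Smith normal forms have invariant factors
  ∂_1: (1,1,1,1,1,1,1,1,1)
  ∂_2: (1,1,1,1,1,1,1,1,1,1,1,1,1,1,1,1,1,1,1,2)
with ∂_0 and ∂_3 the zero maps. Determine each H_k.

H_0: b_0 = 10 − 0 − 9 = 1; torsion from ∂_1 factors > 1: none. So H_0 = Z.
H_1: b_1 = 30 − 9 − 20 = 1; torsion from ∂_2 factors > 1: [2]. So H_1 = Z ⊕ Z_2.
H_2: b_2 = 20 − 20 − 0 = 0; torsion from ∂_3 factors > 1: none. So H_2 = 0.

H_0 = Z,  H_1 = Z ⊕ Z_2,  H_2 = 0.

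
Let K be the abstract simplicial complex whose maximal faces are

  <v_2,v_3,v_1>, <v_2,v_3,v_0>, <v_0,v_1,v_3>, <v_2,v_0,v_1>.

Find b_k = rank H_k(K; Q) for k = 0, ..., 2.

b_0 = 1, b_1 = 0, b_2 = 1.

We work with the vertex ordering v_0 < v_1 < v_2 < v_3. The simplices of K, each written with vertices in increasing order, are:

  0-simplices (4): [v_0], [v_1], [v_2], [v_3]
  1-simplices (6): [v_0,v_1], [v_0,v_2], [v_0,v_3], [v_1,v_2], [v_1,v_3], [v_2,v_3]
  2-simplices (4): [v_0,v_1,v_2], [v_0,v_1,v_3], [v_0,v_2,v_3], [v_1,v_2,v_3]

giving chain groups C_0 ≅ Z^4, C_1 ≅ Z^6, C_2 ≅ Z^4.

The boundary map ∂_1: C_1 → C_0 sends each edge [p,q] (with p < q) to q − p.
The resulting 4×6 matrix has rank 3, and its Smith normal form has invariant factors (1,1,1).

∂_2: C_2 → C_1 acts by ∂[p,q,r] = [q,r] − [p,r] + [p,q]. For instance
  ∂[v_0,v_2,v_3] = [v_2,v_3] − [v_0,v_3] + [v_0,v_2],
  ∂[v_0,v_1,v_2] = [v_1,v_2] − [v_0,v_2] + [v_0,v_1].
The resulting 6×4 matrix has rank 3, and its Smith normal form has invariant factors (1,1,1).

Reading off H_k = ker ∂_k / im ∂_{k+1}:

  H_0: rank C_0 − rank ∂_1 = 4 − 3 = 1, and the invariant factors of ∂_1 are all 1, so H_0 ≅ Z.
  H_1: rank ker ∂_1 − rank ∂_2 = (6 − 3) − 3 = 0, and the invariant factors of ∂_2 are all 1, so H_1 ≅ 0.
  H_2: rank ker ∂_2 − rank ∂_3 = (4 − 3) − 0 = 1, and there is no ∂_3, so H_2 ≅ Z.

As a check, the Euler characteristic is 4 − 6 + 4 = 2, which agrees with 1 − 0 + 1 = 2.
(K is a triangulation of the 2-sphere S^2.)

Hence the Betti numbers are b_0 = 1, b_1 = 0, b_2 = 1.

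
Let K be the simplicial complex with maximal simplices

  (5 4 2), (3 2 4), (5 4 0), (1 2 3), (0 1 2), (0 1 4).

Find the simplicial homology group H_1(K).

H_1 = Z.

Take the total order 0 < 1 < 2 < 3 < 4 < 5 on the vertex set. Then K (dimension 2) consists of the simplices:

  0-simplices (6): [0], [1], [2], [3], [4], [5]
  1-simplices (12): [0,1], [0,2], [0,4], [0,5], [1,2], [1,3], [1,4], [2,3], [2,4], [2,5], [3,4], [4,5]
  2-simplices (6): [0,1,2], [0,1,4], [0,4,5], [1,2,3], [2,3,4], [2,4,5]

Hence C_0 ≅ Z^6, C_1 ≅ Z^12, C_2 ≅ Z^6.

The boundary map ∂_1: C_1 → C_0 maps an edge to its endpoints' difference, ∂[p,q] = q − p.
As a 6×12 matrix over Z this has rank 5, with invariant factors (1,1,1,1,1).

The boundary map ∂_2: C_2 → C_1 sends each 2-simplex [p,q,r] to [q,r] − [p,r] + [p,q]. For instance
  ∂[0,1,4] = [1,4] − [0,4] + [0,1],
  ∂[0,4,5] = [4,5] − [0,5] + [0,4].
This gives a 12×6 integer matrix of rank 6; reducing to Smith normal form yields diagonal entries (1,1,1,1,1,1).

Reading off H_k = ker ∂_k / im ∂_{k+1}:

  H_1: rank ker ∂_1 − rank ∂_2 = (12 − 5) − 6 = 1, and the invariant factors of ∂_2 are all 1, so H_1 ≅ Z.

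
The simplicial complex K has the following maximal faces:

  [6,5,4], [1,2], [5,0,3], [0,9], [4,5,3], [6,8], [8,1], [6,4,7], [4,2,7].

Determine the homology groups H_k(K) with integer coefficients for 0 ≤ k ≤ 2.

H_0 = Z,  H_1 = Z,  H_2 = 0.

We work with the vertex ordering 0 < 1 < 2 < 3 < 4 < 5 < 6 < 7 < 8 < 9. The simplices of K, each written with vertices in increasing order, are:

  0-simplices (10): [0], [1], [2], [3], [4], [5], [6], [7], [8], [9]
  1-simplices (15): [0,3], [0,5], [0,9], [1,2], [1,8], [2,4], [2,7], [3,4], [3,5], [4,5], [4,6], [4,7], [5,6], [6,7], [6,8]
  2-simplices (5): [0,3,5], [2,4,7], [3,4,5], [4,5,6], [4,6,7]

Hence C_0 ≅ Z^10, C_1 ≅ Z^15, C_2 ≅ Z^5.

The boundary map ∂_1: C_1 → C_0 sends each edge [p,q] (with p < q) to q − p. For instance
  ∂[3,5] = [5] − [3].
The resulting 10×15 matrix has rank 9, and its Smith normal form has invariant factors (1,1,1,1,1,1,1,1,1).

The boundary map ∂_2: C_2 → C_1 maps a triangle to the signed sum of its edges. For instance
  ∂[2,4,7] = [4,7] − [2,7] + [2,4],
  ∂[4,5,6] = [5,6] − [4,6] + [4,5].
This gives a 15×5 integer matrix of rank 5; reducing to Smith normal form yields diagonal entries (1,1,1,1,1).

Now H_k = ker ∂_k / im ∂_{k+1}, so:

  H_0: rank C_0 − rank ∂_1 = 10 − 9 = 1, and the invariant factors of ∂_1 are all 1, so H_0 = Z.
  H_1: rank ker ∂_1 − rank ∂_2 = (15 − 9) − 5 = 1, and the invariant factors of ∂_2 are all 1, so H_1 = Z.
  H_2: rank ker ∂_2 − rank ∂_3 = (5 − 5) − 0 = 0, and there is no ∂_3, so H_2 = 0.

As a check, the Euler characteristic is 10 − 15 + 5 = 0, which agrees with 1 − 1 + 0 = 0.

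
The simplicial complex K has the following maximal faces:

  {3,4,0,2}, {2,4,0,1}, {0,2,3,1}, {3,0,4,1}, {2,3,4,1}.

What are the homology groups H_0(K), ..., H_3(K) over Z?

H_0 ≅ Z,  H_1 = 0,  H_2 = 0,  H_3 ≅ Z.

K has 5 vertices, 10 edges, 10 triangles, 5 3-simplices.
rank ∂_0 = 0, rank ∂_1 = 4 ⇒ b_0 = 5 − 0 − 4 = 1; all invariant factors of ∂_1 are 1 so no torsion. So H_0 ≅ Z.
rank ∂_1 = 4, rank ∂_2 = 6 ⇒ b_1 = 10 − 4 − 6 = 0; all invariant factors of ∂_2 are 1 so no torsion. So H_1 ≅ 0.
rank ∂_2 = 6, rank ∂_3 = 4 ⇒ b_2 = 10 − 6 − 4 = 0; all invariant factors of ∂_3 are 1 so no torsion. So H_2 ≅ 0.
rank ∂_3 = 4, rank ∂_4 = 0 ⇒ b_3 = 5 − 4 − 0 = 1. So H_3 ≅ Z.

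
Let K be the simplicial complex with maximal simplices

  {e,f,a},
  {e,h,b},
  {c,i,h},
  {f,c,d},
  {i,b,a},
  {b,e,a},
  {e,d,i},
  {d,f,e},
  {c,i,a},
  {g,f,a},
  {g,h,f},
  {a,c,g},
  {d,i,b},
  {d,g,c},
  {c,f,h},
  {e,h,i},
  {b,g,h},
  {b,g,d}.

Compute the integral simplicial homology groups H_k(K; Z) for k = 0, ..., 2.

K has 9 vertices, 27 edges, 18 triangles.
rank ∂_0 = 0, rank ∂_1 = 8 ⇒ b_0 = 9 − 0 − 8 = 1; all invariant factors of ∂_1 are 1 so no torsion. So H_0 = Z.
rank ∂_1 = 8, rank ∂_2 = 18 ⇒ b_1 = 27 − 8 − 18 = 1; ∂_2 has invariant factor(s) [2] giving torsion. So H_1 = Z ⊕ Z_2.
rank ∂_2 = 18, rank ∂_3 = 0 ⇒ b_2 = 18 − 18 − 0 = 0. So H_2 = 0.

H_0 = Z,  H_1 = Z ⊕ Z_2,  H_2 = 0.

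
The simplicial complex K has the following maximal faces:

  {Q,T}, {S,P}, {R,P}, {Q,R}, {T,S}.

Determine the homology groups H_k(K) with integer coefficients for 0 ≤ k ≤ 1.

Fix the vertex order P < Q < R < S < T and write every simplex with vertices in increasing order. Then dim K = 1 and the simplices of K are:

  0-simplices (5): P, Q, R, S, T
  1-simplices (5): PR, PS, QR, QT, ST

giving chain groups C_0 ≅ Z^5, C_1 ≅ Z^5.

∂_1: C_1 → C_0 sends each edge [p,q] (with p < q) to q − p. For instance
  ∂PS = S − P.
The resulting 5×5 matrix has rank 4, and its Smith normal form has invariant factors (1,1,1,1).

Computing H_k = (kernel of ∂_k) / (image of ∂_{k+1}):

  H_0: rank C_0 − rank ∂_1 = 5 − 4 = 1, and the invariant factors of ∂_1 are all 1, so H_0 ≅ Z.
  H_1: rank ker ∂_1 − rank ∂_2 = (5 − 4) − 0 = 1, and there is no ∂_2, so H_1 ≅ Z.

As a check, the Euler characteristic is 5 − 5 = 0, which agrees with 1 − 1 = 0.

H_0 = Z,  H_1 = Z.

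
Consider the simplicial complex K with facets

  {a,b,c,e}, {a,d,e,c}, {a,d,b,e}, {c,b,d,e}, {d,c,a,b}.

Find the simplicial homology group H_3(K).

H_3 ≅ Z.

Take the total order a < b < c < d < e on the vertex set. Then K (dimension 3) consists of the simplices:

  0-simplices (5): a, b, c, d, e
  1-simplices (10): ab, ac, ad, ae, bc, bd, be, cd, ce, de
  2-simplices (10): abc, abd, abe, acd, ace, ade, bcd, bce, bde, cde
  3-simplices (5): abcd, abce, abde, acde, bcde

Hence C_0 ≅ Z^5, C_1 ≅ Z^10, C_2 ≅ Z^10, C_3 ≅ Z^5.

Boundary ∂_1: C_1 → C_0 maps an edge to its endpoints' difference, ∂[p,q] = q − p. For instance
  ∂bc = c − b.
The 5×10 boundary matrix has rank 4 and Smith normal form diag(1,1,1,1).

∂_2: C_2 → C_1 acts by ∂[p,q,r] = [q,r] − [p,r] + [p,q]. For instance
  ∂bcd = cd − bd + bc,
  ∂ace = ce − ae + ac.
This gives a 10×10 integer matrix of rank 6; reducing to Smith normal form yields diagonal entries (1,1,1,1,1,1).

∂_3: C_3 → C_2 sends each 3-simplex σ to the alternating sum Σ_i (−1)^i (σ with its i-th vertex removed). For instance
  ∂bcde = cde − bde + bce − bcd,
  ∂abde = bde − ade + abe − abd.
As a 10×5 matrix over Z this has rank 4, with invariant factors (1,1,1,1).

Reading off H_k = ker ∂_k / im ∂_{k+1}:

  H_3: rank ker ∂_3 − rank ∂_4 = (5 − 4) − 0 = 1, and there is no ∂_4, so H_3 = Z.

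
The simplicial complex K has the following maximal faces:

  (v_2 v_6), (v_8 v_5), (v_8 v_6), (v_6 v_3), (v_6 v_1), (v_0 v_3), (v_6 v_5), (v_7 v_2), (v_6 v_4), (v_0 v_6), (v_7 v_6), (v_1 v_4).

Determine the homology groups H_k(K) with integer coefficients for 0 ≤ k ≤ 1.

Order the vertices as v_0 < v_1 < v_2 < v_3 < v_4 < v_5 < v_6 < v_7 < v_8. Listing each simplex with vertices in this order, K has dimension 1 with simplices:

  0-simplices (9): [v_0], [v_1], [v_2], [v_3], [v_4], [v_5], [v_6], [v_7], [v_8]
  1-simplices (12): [v_0,v_3], [v_0,v_6], [v_1,v_4], [v_1,v_6], [v_2,v_6], [v_2,v_7], [v_3,v_6], [v_4,v_6], [v_5,v_6], [v_5,v_8], [v_6,v_7], [v_6,v_8]

giving chain groups C_0 ≅ Z^9, C_1 ≅ Z^12.

Boundary ∂_1: C_1 → C_0 maps an edge to its endpoints' difference, ∂[p,q] = q − p.
The 9×12 boundary matrix has rank 8 and Smith normal form diag(1,1,1,1,1,1,1,1).

Reading off H_k = ker ∂_k / im ∂_{k+1}:

  H_0: rank C_0 − rank ∂_1 = 9 − 8 = 1, and the invariant factors of ∂_1 are all 1, so H_0 ≅ Z.
  H_1: rank ker ∂_1 − rank ∂_2 = (12 − 8) − 0 = 4, and there is no ∂_2, so H_1 ≅ Z^4.

(K is a triangulation of a wedge of 4 circles.)

H_0 = Z,  H_1 = Z^4.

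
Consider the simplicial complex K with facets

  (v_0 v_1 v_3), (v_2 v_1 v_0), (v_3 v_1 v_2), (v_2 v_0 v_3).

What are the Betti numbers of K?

K has 4 vertices, 6 edges, 4 triangles.
rank ∂_0 = 0, rank ∂_1 = 3 ⇒ b_0 = 4 − 0 − 3 = 1; all invariant factors of ∂_1 are 1 so no torsion. So H_0 ≅ Z.
rank ∂_1 = 3, rank ∂_2 = 3 ⇒ b_1 = 6 − 3 − 3 = 0; all invariant factors of ∂_2 are 1 so no torsion. So H_1 ≅ 0.
rank ∂_2 = 3, rank ∂_3 = 0 ⇒ b_2 = 4 − 3 − 0 = 1. So H_2 ≅ Z.

b_0 = 1, b_1 = 0, b_2 = 1.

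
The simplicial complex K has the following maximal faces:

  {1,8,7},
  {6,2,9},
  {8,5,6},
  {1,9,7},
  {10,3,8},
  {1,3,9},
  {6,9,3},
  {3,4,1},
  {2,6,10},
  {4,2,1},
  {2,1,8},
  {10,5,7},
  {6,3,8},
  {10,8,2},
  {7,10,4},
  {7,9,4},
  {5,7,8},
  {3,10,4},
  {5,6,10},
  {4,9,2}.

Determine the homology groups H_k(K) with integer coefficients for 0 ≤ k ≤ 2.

H_0 = Z,  H_1 = Z ⊕ Z/2,  H_2 = 0.

Fix the vertex order 1 < 2 < 3 < 4 < 5 < 6 < 7 < 8 < 9 < 10 and write every simplex with vertices in increasing order. Then dim K = 2 and the simplices of K are:

  0-simplices (10): [1], [2], [3], [4], [5], [6], [7], [8], [9], [10]
  1-simplices (30): (30 of them)
  2-simplices (20): (20 of them)

so the chain groups are C_0 ≅ Z^10, C_1 ≅ Z^30, C_2 ≅ Z^20.

∂_1: C_1 → C_0 is given by ∂[p,q] = [q] − [p]. For instance
  ∂[4,7] = [7] − [4].
The resulting 10×30 matrix has rank 9, and its Smith normal form has invariant factors (1,1,1,1,1,1,1,1,1).

The boundary map ∂_2: C_2 → C_1 maps a triangle to the signed sum of its edges. For instance
  ∂[5,7,10] = [7,10] − [5,10] + [5,7],
  ∂[3,8,10] = [8,10] − [3,10] + [3,8].
The 30×20 boundary matrix has rank 20 and Smith normal form diag(1,1,1,1,1,1,1,1,1,1,1,1,1,1,1,1,1,1,1,2).

Reading off H_k = ker ∂_k / im ∂_{k+1}:

  H_0: rank C_0 − rank ∂_1 = 10 − 9 = 1, and the invariant factors of ∂_1 are all 1, so H_0 = Z.
  H_1: rank ker ∂_1 − rank ∂_2 = (30 − 9) − 20 = 1, and ∂_2 has invariant factor 2 > 1, so H_1 = Z ⊕ Z/2.
  H_2: rank ker ∂_2 − rank ∂_3 = (20 − 20) − 0 = 0, and there is no ∂_3, so H_2 = 0.

(K is a triangulation of the Klein bottle.)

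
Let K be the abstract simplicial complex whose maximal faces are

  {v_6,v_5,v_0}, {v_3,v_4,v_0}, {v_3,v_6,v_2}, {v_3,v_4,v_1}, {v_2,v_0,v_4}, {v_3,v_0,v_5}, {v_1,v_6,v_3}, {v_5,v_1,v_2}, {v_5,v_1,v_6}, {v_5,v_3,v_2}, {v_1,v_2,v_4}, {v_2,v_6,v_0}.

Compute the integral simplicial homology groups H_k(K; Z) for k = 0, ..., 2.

Order the vertices as v_0 < v_1 < v_2 < v_3 < v_4 < v_5 < v_6. Listing each simplex with vertices in this order, K has dimension 2 with simplices:

  0-simplices (7): [v_0], [v_1], [v_2], [v_3], [v_4], [v_5], [v_6]
  1-simplices (18): (18 of them)
  2-simplices (12): (12 of them)

so the chain groups are C_0 ≅ Z^7, C_1 ≅ Z^18, C_2 ≅ Z^12.

Boundary ∂_1: C_1 → C_0 maps an edge to its endpoints' difference, ∂[p,q] = q − p. For instance
  ∂[v_5,v_6] = [v_6] − [v_5].
This gives a 7×18 integer matrix of rank 6; reducing to Smith normal form yields diagonal entries (1,1,1,1,1,1).

Boundary ∂_2: C_2 → C_1 sends each 2-simplex [p,q,r] to [q,r] − [p,r] + [p,q]. For instance
  ∂[v_1,v_2,v_4] = [v_2,v_4] − [v_1,v_4] + [v_1,v_2],
  ∂[v_0,v_3,v_5] = [v_3,v_5] − [v_0,v_5] + [v_0,v_3].
As a 18×12 matrix over Z this has rank 12, with invariant factors (1,1,1,1,1,1,1,1,1,1,1,2).

Computing H_k = (kernel of ∂_k) / (image of ∂_{k+1}):

  H_0: rank C_0 − rank ∂_1 = 7 − 6 = 1, and the invariant factors of ∂_1 are all 1, so H_0 ≅ Z.
  H_1: rank ker ∂_1 − rank ∂_2 = (18 − 6) − 12 = 0, and ∂_2 has invariant factor 2 > 1, so H_1 ≅ Z_2.
  H_2: rank ker ∂_2 − rank ∂_3 = (12 − 12) − 0 = 0, and there is no ∂_3, so H_2 ≅ 0.

H_0 = Z,  H_1 = Z_2,  H_2 = 0.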